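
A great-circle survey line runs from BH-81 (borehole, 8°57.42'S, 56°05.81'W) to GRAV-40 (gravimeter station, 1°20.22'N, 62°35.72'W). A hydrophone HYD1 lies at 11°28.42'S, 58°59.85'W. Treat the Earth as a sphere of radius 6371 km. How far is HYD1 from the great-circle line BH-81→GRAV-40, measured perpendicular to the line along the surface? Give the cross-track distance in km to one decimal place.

BH-81: φ = -8.95700°, λ = -56.09683°
GRAV-40: φ = +1.33700°, λ = -62.59533°
HYD1: φ = -11.47367°, λ = -58.99750°
δ₁₃ = central angle BH-81→HYD1 = 0.066417 rad  (haversine)
θ₁₃ = bearing BH-81→HYD1 = 228.352°,  θ₁₂ = bearing BH-81→GRAV-40 = 327.514°
dₓₜ = R·arcsin(sin δ₁₃ · sin(θ₁₃ − θ₁₂)) = 6371·arcsin(0.06637·sin(-99.162°)) = -417.739 km
|dₓₜ| = 417.739 km

417.7 km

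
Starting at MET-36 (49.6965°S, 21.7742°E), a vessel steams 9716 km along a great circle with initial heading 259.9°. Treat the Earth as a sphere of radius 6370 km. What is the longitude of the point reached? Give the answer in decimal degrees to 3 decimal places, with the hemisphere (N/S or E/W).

74.272°W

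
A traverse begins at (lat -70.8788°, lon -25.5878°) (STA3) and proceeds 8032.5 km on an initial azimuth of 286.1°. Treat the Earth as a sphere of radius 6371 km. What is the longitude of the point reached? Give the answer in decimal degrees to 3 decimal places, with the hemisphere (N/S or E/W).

94.685°W

δ = d/R = 8032.5/6371 = 1.260791 rad
φ₂ = arcsin(sin φ₁ cos δ + cos φ₁ sin δ cos θ)
   = arcsin(-0.94483·0.30506 + 0.32757·0.95233·0.27731) = -11.63776°
λ₂ = λ₁ + atan2(sin θ sin δ cos φ₁, cos δ − sin φ₁ sin φ₂) = -94.68470°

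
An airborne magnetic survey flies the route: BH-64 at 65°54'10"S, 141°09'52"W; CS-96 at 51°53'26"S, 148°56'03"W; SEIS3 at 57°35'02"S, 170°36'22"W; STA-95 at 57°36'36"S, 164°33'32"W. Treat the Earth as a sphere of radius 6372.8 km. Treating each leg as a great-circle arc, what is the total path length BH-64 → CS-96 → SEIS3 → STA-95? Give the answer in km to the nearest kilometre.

3499 km

BH-64: φ = -65.90278°, λ = -141.16444°
CS-96: φ = -51.89056°, λ = -148.93417°
SEIS3: φ = -57.58389°, λ = -170.60611°
STA-95: φ = -57.61000°, λ = -164.55889°
BH-64→CS-96: c = 0.253937 rad, d = 1618.29 km
CS-96→SEIS3: c = 0.238552 rad, d = 1520.24 km
SEIS3→STA-95: c = 0.056541 rad, d = 360.33 km
Total = 1618.29 + 1520.24 + 360.33 = 3498.86 km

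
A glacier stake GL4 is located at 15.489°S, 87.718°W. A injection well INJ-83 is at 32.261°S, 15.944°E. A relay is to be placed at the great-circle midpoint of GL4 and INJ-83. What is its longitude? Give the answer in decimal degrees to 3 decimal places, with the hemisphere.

Bx = cos φ₂ cos Δλ = -0.199731,  By = cos φ₂ sin Δλ = 0.821699
φₘ = atan2(sin φ₁ + sin φ₂, √((cos φ₁ + Bx)² + By²)) = -35.51824°
λₘ = λ₁ + atan2(By, cos φ₁ + Bx) = -40.63223°

40.632°W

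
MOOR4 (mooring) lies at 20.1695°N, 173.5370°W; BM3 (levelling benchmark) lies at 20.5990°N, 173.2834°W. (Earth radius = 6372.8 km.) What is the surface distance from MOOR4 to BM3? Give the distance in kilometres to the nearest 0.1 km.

Δφ = 0.4295°,  Δλ = 0.2536°
a = sin²(Δφ/2) + cos φ₁ cos φ₂ sin²(Δλ/2) = 0.000018
c = 2·arcsin(√a) = 0.008568 rad = 0.4909°
d = R·c = 6372.8 × 0.008568 = 54.6 km

54.6 km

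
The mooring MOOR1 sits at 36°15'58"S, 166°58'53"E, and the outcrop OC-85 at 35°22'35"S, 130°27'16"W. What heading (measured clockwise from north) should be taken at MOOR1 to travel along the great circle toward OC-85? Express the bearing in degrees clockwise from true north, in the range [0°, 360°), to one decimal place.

108.7°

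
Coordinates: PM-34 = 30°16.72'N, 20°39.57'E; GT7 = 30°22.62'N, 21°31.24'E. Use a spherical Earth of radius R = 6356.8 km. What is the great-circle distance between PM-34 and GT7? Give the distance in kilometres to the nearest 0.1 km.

83.2 km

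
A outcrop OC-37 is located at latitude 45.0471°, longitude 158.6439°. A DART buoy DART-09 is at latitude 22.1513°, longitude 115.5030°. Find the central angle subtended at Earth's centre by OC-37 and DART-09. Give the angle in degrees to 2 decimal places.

41.90°

Δφ = -22.8958°,  Δλ = -43.1409°
a = sin²(Δφ/2) + cos φ₁ cos φ₂ sin²(Δλ/2) = 0.127841
c = 2·arcsin(√a) = 0.731282 rad = 41.8994°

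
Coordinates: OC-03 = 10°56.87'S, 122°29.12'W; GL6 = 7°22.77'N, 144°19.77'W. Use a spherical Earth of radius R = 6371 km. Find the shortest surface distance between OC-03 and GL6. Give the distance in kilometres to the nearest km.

OC-03: φ = -10.94783°, λ = -122.48533°
GL6: φ = +7.37950°, λ = -144.32950°
Δφ = 18.3273°,  Δλ = -21.8442°
a = sin²(Δφ/2) + cos φ₁ cos φ₂ sin²(Δλ/2) = 0.060317
c = 2·arcsin(√a) = 0.496268 rad = 28.4341°
d = R·c = 6371 × 0.496268 = 3161.7 km

3162 km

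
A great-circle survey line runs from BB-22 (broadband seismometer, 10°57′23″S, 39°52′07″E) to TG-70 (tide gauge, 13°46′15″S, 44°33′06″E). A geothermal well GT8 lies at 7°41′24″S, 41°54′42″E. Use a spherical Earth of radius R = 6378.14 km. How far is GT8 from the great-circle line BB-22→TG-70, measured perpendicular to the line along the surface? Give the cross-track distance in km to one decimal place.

427.3 km

BB-22: φ = -10.95639°, λ = +39.86861°
TG-70: φ = -13.77083°, λ = +44.55167°
GT8: φ = -7.69000°, λ = +41.91167°
δ₁₃ = central angle BB-22→GT8 = 0.066991 rad  (haversine)
θ₁₃ = bearing BB-22→GT8 = 31.855°,  θ₁₂ = bearing BB-22→TG-70 = 122.087°
dₓₜ = R·arcsin(sin δ₁₃ · sin(θ₁₃ − θ₁₂)) = 6378.14·arcsin(0.06694·sin(-90.232°)) = -427.275 km
|dₓₜ| = 427.275 km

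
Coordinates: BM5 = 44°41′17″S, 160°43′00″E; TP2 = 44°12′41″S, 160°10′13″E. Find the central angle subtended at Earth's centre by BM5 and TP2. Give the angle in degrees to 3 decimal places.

BM5: φ = -44.68806°, λ = +160.71667°
TP2: φ = -44.21139°, λ = +160.17028°
Δφ = 0.4767°,  Δλ = -0.5464°
a = sin²(Δφ/2) + cos φ₁ cos φ₂ sin²(Δλ/2) = 0.000029
c = 2·arcsin(√a) = 0.010750 rad = 0.6159°

0.616°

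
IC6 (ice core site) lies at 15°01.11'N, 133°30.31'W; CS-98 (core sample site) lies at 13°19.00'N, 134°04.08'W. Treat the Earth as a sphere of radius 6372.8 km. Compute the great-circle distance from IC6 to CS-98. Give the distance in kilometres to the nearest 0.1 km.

198.8 km

IC6: φ = +15.01850°, λ = -133.50517°
CS-98: φ = +13.31667°, λ = -134.06800°
Δφ = -1.7018°,  Δλ = -0.5628°
a = sin²(Δφ/2) + cos φ₁ cos φ₂ sin²(Δλ/2) = 0.000243
c = 2·arcsin(√a) = 0.031192 rad = 1.7872°
d = R·c = 6372.8 × 0.031192 = 198.8 km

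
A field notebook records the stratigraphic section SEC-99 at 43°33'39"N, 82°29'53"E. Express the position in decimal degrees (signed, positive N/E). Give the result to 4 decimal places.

lat: 43.5608° N → +43.5608°
lon: 82.4981° E → +82.4981°

+43.5608°, +82.4981°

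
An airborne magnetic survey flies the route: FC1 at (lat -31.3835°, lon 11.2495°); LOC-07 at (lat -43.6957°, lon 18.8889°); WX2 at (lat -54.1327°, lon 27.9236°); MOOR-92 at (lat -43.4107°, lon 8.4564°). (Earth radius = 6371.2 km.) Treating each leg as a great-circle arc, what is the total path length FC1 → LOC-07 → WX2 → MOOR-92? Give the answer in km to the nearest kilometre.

4705 km

FC1→LOC-07: c = 0.239226 rad, d = 1524.15 km
LOC-07→WX2: c = 0.209192 rad, d = 1332.81 km
WX2→MOOR-92: c = 0.290122 rad, d = 1848.42 km
Total = 1524.15 + 1332.81 + 1848.42 = 4705.38 km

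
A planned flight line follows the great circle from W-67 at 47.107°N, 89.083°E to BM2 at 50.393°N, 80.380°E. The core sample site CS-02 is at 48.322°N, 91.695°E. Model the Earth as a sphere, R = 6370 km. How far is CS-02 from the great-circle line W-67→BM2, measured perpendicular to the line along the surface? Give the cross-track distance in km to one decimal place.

δ₁₃ = central angle W-67→CS-02 = 0.037286 rad  (haversine)
θ₁₃ = bearing W-67→CS-02 = 54.381°,  θ₁₂ = bearing W-67→BM2 = 303.022°
dₓₜ = R·arcsin(sin δ₁₃ · sin(θ₁₃ − θ₁₂)) = 6370·arcsin(0.03728·sin(-248.642°)) = 221.193 km
|dₓₜ| = 221.193 km

221.2 km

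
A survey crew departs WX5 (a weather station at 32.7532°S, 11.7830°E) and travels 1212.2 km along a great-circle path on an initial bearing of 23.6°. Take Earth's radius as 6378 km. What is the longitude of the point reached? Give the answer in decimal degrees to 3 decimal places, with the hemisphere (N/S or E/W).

δ = d/R = 1212.2/6378 = 0.190060 rad
φ₂ = arcsin(sin φ₁ cos δ + cos φ₁ sin δ cos θ)
   = arcsin(-0.54102·0.98199 + 0.84101·0.18892·0.91636) = -22.68636°
λ₂ = λ₁ + atan2(sin θ sin δ cos φ₁, cos δ − sin φ₁ sin φ₂) = 16.48512°

16.485°E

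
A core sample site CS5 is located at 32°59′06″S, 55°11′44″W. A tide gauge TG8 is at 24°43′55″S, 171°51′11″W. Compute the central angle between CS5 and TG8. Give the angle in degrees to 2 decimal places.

CS5: φ = -32.98500°, λ = -55.19556°
TG8: φ = -24.73194°, λ = -171.85306°
Δφ = 8.2531°,  Δλ = -116.6575°
a = sin²(Δφ/2) + cos φ₁ cos φ₂ sin²(Δλ/2) = 0.557024
c = 2·arcsin(√a) = 1.685093 rad = 96.5487°

96.55°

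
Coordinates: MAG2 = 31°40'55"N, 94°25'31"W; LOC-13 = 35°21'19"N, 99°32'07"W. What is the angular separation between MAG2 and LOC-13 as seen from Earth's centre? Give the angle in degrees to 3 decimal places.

5.624°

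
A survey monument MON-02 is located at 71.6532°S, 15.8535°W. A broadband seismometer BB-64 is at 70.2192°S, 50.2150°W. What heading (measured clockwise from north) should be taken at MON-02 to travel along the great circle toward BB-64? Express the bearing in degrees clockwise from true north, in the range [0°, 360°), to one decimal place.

260.8°

Δλ = -34.3615°
y = sin Δλ · cos φ₂ = -0.191010
x = cos φ₁ sin φ₂ − sin φ₁ cos φ₂ cos Δλ = -0.031030
θ = atan2(y, x) = -99.2272° → 260.7728° (mod 360°)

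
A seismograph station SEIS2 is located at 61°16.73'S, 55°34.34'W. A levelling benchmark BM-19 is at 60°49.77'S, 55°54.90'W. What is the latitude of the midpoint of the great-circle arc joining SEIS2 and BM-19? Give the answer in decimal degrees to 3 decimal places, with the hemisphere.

61.054°S

SEIS2: φ = -61.27883°, λ = -55.57233°
BM-19: φ = -60.82950°, λ = -55.91500°
Bx = cos φ₂ cos Δλ = 0.487401,  By = cos φ₂ sin Δλ = -0.002915
φₘ = atan2(sin φ₁ + sin φ₂, √((cos φ₁ + Bx)² + By²)) = -61.05428°
λₘ = λ₁ + atan2(By, cos φ₁ + Bx) = -55.74488°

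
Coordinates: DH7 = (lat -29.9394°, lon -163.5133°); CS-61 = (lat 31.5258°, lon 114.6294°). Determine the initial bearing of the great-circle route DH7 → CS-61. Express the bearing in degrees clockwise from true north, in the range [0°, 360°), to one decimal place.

Δλ = -81.8573°
y = sin Δλ · cos φ₂ = -0.843811
x = cos φ₁ sin φ₂ − sin φ₁ cos φ₂ cos Δλ = 0.513362
θ = atan2(y, x) = -58.6843° → 301.3157° (mod 360°)

301.3°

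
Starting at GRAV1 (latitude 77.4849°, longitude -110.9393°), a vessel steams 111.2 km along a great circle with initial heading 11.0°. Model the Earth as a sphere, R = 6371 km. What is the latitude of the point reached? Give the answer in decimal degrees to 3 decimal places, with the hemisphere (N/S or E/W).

78.465°N

δ = d/R = 111.2/6371 = 0.017454 rad
φ₂ = arcsin(sin φ₁ cos δ + cos φ₁ sin δ cos θ)
   = arcsin(0.97624·0.99985 + 0.21670·0.01745·0.98163) = 78.46502°
λ₂ = λ₁ + atan2(sin θ sin δ cos φ₁, cos δ − sin φ₁ sin φ₂) = -109.98505°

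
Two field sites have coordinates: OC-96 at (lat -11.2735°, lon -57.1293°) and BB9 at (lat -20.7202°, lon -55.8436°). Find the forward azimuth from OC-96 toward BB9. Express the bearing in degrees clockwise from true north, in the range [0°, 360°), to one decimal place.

172.7°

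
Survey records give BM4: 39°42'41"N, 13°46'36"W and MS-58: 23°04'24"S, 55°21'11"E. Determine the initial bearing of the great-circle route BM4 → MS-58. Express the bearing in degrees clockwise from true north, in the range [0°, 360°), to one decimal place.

120.7°

BM4: φ = +39.71139°, λ = -13.77667°
MS-58: φ = -23.07333°, λ = +55.35306°
Δλ = 69.1297°
y = sin Δλ · cos φ₂ = 0.859642
x = cos φ₁ sin φ₂ − sin φ₁ cos φ₂ cos Δλ = -0.510894
θ = atan2(y, x) = 120.7234° → 120.7234° (mod 360°)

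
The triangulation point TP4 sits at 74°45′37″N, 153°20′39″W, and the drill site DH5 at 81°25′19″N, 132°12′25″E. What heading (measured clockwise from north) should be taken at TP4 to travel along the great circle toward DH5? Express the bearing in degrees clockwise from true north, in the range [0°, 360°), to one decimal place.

TP4: φ = +74.76028°, λ = -153.34417°
DH5: φ = +81.42194°, λ = +132.20694°
Δλ = -74.4489°
y = sin Δλ · cos φ₂ = -0.143696
x = cos φ₁ sin φ₂ − sin φ₁ cos φ₂ cos Δλ = 0.221335
θ = atan2(y, x) = -32.9926° → 327.0074° (mod 360°)

327.0°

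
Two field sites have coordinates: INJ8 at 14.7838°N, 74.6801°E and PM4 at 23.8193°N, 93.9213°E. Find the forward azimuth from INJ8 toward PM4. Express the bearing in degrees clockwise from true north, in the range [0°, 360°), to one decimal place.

60.6°

Δλ = 19.2412°
y = sin Δλ · cos φ₂ = 0.301476
x = cos φ₁ sin φ₂ − sin φ₁ cos φ₂ cos Δλ = 0.170086
θ = atan2(y, x) = 60.5693° → 60.5693° (mod 360°)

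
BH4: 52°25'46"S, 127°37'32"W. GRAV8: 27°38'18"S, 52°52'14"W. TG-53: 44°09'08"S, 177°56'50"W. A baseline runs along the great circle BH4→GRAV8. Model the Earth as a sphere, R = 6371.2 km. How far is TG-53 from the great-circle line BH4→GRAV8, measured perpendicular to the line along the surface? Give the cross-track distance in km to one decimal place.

BH4: φ = -52.42944°, λ = -127.62556°
GRAV8: φ = -27.63833°, λ = -52.87056°
TG-53: φ = -44.15222°, λ = -177.94722°
δ₁₃ = central angle BH4→TG-53 = 0.589132 rad  (haversine)
θ₁₃ = bearing BH4→TG-53 = 263.632°,  θ₁₂ = bearing BH4→GRAV8 = 96.555°
dₓₜ = R·arcsin(sin δ₁₃ · sin(θ₁₃ − θ₁₂)) = 6371.2·arcsin(0.55564·sin(167.076°)) = 793.797 km
|dₓₜ| = 793.797 km

793.8 km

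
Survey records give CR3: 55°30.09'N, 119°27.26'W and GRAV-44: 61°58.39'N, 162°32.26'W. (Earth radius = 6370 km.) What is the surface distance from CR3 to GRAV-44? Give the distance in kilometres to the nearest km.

2535 km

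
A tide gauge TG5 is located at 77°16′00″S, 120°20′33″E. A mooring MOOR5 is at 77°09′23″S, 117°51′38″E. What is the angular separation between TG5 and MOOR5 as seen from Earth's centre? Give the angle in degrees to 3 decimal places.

TG5: φ = -77.26667°, λ = +120.34250°
MOOR5: φ = -77.15639°, λ = +117.86056°
Δφ = 0.1103°,  Δλ = -2.4819°
a = sin²(Δφ/2) + cos φ₁ cos φ₂ sin²(Δλ/2) = 0.000024
c = 2·arcsin(√a) = 0.009779 rad = 0.5603°

0.560°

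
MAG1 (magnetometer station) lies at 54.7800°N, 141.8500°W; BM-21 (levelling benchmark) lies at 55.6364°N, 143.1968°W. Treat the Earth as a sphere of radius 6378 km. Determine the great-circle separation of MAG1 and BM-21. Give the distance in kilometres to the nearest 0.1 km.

Δφ = 0.8564°,  Δλ = -1.3468°
a = sin²(Δφ/2) + cos φ₁ cos φ₂ sin²(Δλ/2) = 0.000101
c = 2·arcsin(√a) = 0.020082 rad = 1.1506°
d = R·c = 6378 × 0.020082 = 128.1 km

128.1 km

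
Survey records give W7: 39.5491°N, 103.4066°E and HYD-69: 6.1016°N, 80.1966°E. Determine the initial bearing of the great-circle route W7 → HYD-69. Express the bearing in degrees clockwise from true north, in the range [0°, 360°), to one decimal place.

218.1°

Δλ = -23.2100°
y = sin Δλ · cos φ₂ = -0.391870
x = cos φ₁ sin φ₂ − sin φ₁ cos φ₂ cos Δλ = -0.499931
θ = atan2(y, x) = -141.9090° → 218.0910° (mod 360°)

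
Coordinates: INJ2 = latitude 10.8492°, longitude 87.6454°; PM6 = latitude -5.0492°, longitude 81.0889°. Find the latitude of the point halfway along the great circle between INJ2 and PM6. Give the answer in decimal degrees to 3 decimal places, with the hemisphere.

2.905°N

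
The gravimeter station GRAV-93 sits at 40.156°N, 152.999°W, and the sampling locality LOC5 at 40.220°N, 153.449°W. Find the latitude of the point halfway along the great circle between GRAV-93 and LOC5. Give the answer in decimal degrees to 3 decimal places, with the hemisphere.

Bx = cos φ₂ cos Δλ = 0.763547,  By = cos φ₂ sin Δλ = -0.005997
φₘ = atan2(sin φ₁ + sin φ₂, √((cos φ₁ + Bx)² + By²)) = 40.18822°
λₘ = λ₁ + atan2(By, cos φ₁ + Bx) = -153.22389°

40.188°N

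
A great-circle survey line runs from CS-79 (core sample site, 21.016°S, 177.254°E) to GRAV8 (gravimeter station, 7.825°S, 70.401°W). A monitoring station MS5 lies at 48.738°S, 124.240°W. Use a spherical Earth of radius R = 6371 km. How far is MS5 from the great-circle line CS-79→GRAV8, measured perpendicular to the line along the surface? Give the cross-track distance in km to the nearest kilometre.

2630 km

δ₁₃ = central angle CS-79→MS5 = 0.938257 rad  (haversine)
θ₁₃ = bearing CS-79→MS5 = 135.793°,  θ₁₂ = bearing CS-79→GRAV8 = 105.967°
dₓₜ = R·arcsin(sin δ₁₃ · sin(θ₁₃ − θ₁₂)) = 6371·arcsin(0.80653·sin(29.826°)) = 2629.744 km
|dₓₜ| = 2629.744 km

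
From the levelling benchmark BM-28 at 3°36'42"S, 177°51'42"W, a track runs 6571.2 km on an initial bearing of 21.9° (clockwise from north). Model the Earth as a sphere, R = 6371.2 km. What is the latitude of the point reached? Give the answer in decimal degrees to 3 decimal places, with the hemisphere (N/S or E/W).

49.655°N

BM-28: φ = -3.61167°, λ = -177.86167°
δ = d/R = 6571.2/6371.2 = 1.031391 rad
φ₂ = arcsin(sin φ₁ cos δ + cos φ₁ sin δ cos θ)
   = arcsin(-0.06299·0.51363 + 0.99801·0.85801·0.92784) = 49.65504°
λ₂ = λ₁ + atan2(sin θ sin δ cos φ₁, cos δ − sin φ₁ sin φ₂) = -148.23552°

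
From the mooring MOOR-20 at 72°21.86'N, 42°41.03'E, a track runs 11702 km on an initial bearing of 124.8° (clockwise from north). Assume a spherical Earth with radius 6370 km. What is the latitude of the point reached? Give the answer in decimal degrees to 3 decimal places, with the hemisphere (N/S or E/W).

MOOR-20: φ = +72.36433°, λ = +42.68383°
δ = d/R = 11702/6370 = 1.837049 rad
φ₂ = arcsin(sin φ₁ cos δ + cos φ₁ sin δ cos θ)
   = arcsin(0.95300·-0.26312 + 0.30296·0.96476·-0.57071) = -24.68091°
λ₂ = λ₁ + atan2(sin θ sin δ cos φ₁, cos δ − sin φ₁ sin φ₂) = 103.35956°

24.681°S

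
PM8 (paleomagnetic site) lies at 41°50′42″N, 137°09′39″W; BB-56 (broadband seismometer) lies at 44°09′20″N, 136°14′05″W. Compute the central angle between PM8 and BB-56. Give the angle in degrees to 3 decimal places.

2.408°

PM8: φ = +41.84500°, λ = -137.16083°
BB-56: φ = +44.15556°, λ = -136.23472°
Δφ = 2.3106°,  Δλ = 0.9261°
a = sin²(Δφ/2) + cos φ₁ cos φ₂ sin²(Δλ/2) = 0.000441
c = 2·arcsin(√a) = 0.042023 rad = 2.4077°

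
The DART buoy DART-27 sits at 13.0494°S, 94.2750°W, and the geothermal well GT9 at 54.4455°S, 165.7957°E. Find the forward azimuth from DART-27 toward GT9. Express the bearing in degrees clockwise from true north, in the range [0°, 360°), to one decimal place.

Δλ = -99.9293°
y = sin Δλ · cos φ₂ = -0.572767
x = cos φ₁ sin φ₂ − sin φ₁ cos φ₂ cos Δλ = -0.815192
θ = atan2(y, x) = -144.9075° → 215.0925° (mod 360°)

215.1°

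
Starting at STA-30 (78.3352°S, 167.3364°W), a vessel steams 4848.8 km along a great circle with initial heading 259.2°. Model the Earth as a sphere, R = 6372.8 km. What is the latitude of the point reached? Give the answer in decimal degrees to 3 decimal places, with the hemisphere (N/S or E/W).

δ = d/R = 4848.8/6372.8 = 0.760859 rad
φ₂ = arcsin(sin φ₁ cos δ + cos φ₁ sin δ cos θ)
   = arcsin(-0.97935·0.72424 + 0.20219·0.68954·-0.18738) = -47.34191°
λ₂ = λ₁ + atan2(sin θ sin δ cos φ₁, cos δ − sin φ₁ sin φ₂) = 104.34585°

47.342°S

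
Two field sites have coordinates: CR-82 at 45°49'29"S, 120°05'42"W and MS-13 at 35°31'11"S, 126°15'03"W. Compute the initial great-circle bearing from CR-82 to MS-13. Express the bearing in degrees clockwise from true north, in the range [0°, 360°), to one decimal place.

333.6°

CR-82: φ = -45.82472°, λ = -120.09500°
MS-13: φ = -35.51972°, λ = -126.25083°
Δλ = -6.1558°
y = sin Δλ · cos φ₂ = -0.087279
x = cos φ₁ sin φ₂ − sin φ₁ cos φ₂ cos Δλ = 0.175522
θ = atan2(y, x) = -26.4389° → 333.5611° (mod 360°)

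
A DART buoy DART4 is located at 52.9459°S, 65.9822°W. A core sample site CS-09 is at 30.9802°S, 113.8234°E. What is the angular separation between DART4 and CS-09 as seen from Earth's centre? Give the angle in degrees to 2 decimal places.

Δφ = 21.9657°,  Δλ = 179.8056°
a = sin²(Δφ/2) + cos φ₁ cos φ₂ sin²(Δλ/2) = 0.552904
c = 2·arcsin(√a) = 1.676803 rad = 96.0737°

96.07°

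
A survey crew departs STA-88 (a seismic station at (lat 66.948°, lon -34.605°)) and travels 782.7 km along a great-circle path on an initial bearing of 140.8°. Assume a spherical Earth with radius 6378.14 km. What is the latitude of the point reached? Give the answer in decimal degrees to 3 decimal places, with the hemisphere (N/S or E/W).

61.174°N

δ = d/R = 782.7/6378.14 = 0.122716 rad
φ₂ = arcsin(sin φ₁ cos δ + cos φ₁ sin δ cos θ)
   = arcsin(0.92015·0.99248 + 0.39157·0.12241·-0.77494) = 61.17381°
λ₂ = λ₁ + atan2(sin θ sin δ cos φ₁, cos δ − sin φ₁ sin φ₂) = -25.37151°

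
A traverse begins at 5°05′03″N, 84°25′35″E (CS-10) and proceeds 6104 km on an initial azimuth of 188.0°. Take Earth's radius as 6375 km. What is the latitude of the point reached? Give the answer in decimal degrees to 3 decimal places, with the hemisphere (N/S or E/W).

CS-10: φ = +5.08417°, λ = +84.42639°
δ = d/R = 6104/6375 = 0.957490 rad
φ₂ = arcsin(sin φ₁ cos δ + cos φ₁ sin δ cos θ)
   = arcsin(0.08862·0.57557 + 0.99607·0.81775·-0.99027) = -49.07768°
λ₂ = λ₁ + atan2(sin θ sin δ cos φ₁, cos δ − sin φ₁ sin φ₂) = 74.42079°

49.078°S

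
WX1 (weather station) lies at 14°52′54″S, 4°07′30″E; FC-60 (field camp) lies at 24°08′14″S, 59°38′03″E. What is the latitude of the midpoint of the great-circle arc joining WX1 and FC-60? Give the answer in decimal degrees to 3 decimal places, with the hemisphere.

21.817°S

WX1: φ = -14.88167°, λ = +4.12500°
FC-60: φ = -24.13722°, λ = +59.63417°
Bx = cos φ₂ cos Δλ = 0.516764,  By = cos φ₂ sin Δλ = 0.752154
φₘ = atan2(sin φ₁ + sin φ₂, √((cos φ₁ + Bx)² + By²)) = -21.81724°
λₘ = λ₁ + atan2(By, cos φ₁ + Bx) = 31.01494°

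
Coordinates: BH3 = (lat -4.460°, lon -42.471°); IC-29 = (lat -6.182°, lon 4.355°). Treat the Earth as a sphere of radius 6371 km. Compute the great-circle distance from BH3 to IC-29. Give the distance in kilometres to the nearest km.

5186 km

Δφ = -1.7220°,  Δλ = 46.8260°
a = sin²(Δφ/2) + cos φ₁ cos φ₂ sin²(Δλ/2) = 0.156724
c = 2·arcsin(√a) = 0.814061 rad = 46.6422°
d = R·c = 6371 × 0.814061 = 5186.4 km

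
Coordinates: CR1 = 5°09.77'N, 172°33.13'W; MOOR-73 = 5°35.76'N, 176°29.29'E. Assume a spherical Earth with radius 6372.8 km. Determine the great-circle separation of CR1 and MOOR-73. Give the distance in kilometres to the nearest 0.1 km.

CR1: φ = +5.16283°, λ = -172.55217°
MOOR-73: φ = +5.59600°, λ = +176.48817°
Δφ = 0.4332°,  Δλ = -10.9597°
a = sin²(Δφ/2) + cos φ₁ cos φ₂ sin²(Δλ/2) = 0.009053
c = 2·arcsin(√a) = 0.190587 rad = 10.9198°
d = R·c = 6372.8 × 0.190587 = 1214.6 km

1214.6 km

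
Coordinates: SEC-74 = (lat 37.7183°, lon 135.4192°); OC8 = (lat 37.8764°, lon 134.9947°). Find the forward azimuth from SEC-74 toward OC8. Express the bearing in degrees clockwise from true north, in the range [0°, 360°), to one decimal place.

295.4°

Δλ = -0.4245°
y = sin Δλ · cos φ₂ = -0.005848
x = cos φ₁ sin φ₂ − sin φ₁ cos φ₂ cos Δλ = 0.002773
θ = atan2(y, x) = -64.6341° → 295.3659° (mod 360°)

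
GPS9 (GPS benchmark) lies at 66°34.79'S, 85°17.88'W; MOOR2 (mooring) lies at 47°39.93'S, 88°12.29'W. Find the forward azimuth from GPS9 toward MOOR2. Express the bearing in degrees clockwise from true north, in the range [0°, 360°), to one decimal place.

354.0°

GPS9: φ = -66.57983°, λ = -85.29800°
MOOR2: φ = -47.66550°, λ = -88.20483°
Δλ = -2.9068°
y = sin Δλ · cos φ₂ = -0.034152
x = cos φ₁ sin φ₂ − sin φ₁ cos φ₂ cos Δλ = 0.323359
θ = atan2(y, x) = -6.0291° → 353.9709° (mod 360°)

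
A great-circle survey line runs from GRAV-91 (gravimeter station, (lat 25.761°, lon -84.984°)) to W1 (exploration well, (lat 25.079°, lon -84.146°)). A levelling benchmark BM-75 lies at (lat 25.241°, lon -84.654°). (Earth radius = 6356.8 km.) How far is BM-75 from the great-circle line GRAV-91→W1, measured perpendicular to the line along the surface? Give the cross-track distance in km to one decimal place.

δ₁₃ = central angle GRAV-91→BM-75 = 0.010459 rad  (haversine)
θ₁₃ = bearing GRAV-91→BM-75 = 150.125°,  θ₁₂ = bearing GRAV-91→W1 = 131.841°
dₓₜ = R·arcsin(sin δ₁₃ · sin(θ₁₃ − θ₁₂)) = 6356.8·arcsin(0.01046·sin(18.284°)) = 20.859 km
|dₓₜ| = 20.859 km

20.9 km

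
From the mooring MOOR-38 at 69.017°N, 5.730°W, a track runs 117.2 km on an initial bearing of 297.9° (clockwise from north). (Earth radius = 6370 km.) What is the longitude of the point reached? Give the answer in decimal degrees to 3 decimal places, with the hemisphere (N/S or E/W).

δ = d/R = 117.2/6370 = 0.018399 rad
φ₂ = arcsin(sin φ₁ cos δ + cos φ₁ sin δ cos θ)
   = arcsin(0.93369·0.99983 + 0.35809·0.01840·0.46793) = 69.49006°
λ₂ = λ₁ + atan2(sin θ sin δ cos φ₁, cos δ − sin φ₁ sin φ₂) = -8.38982°

8.390°W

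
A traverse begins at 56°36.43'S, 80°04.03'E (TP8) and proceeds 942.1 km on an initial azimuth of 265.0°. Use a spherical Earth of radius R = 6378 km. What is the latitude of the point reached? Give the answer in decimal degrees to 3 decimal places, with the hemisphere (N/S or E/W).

56.396°S

TP8: φ = -56.60717°, λ = +80.06717°
δ = d/R = 942.1/6378 = 0.147711 rad
φ₂ = arcsin(sin φ₁ cos δ + cos φ₁ sin δ cos θ)
   = arcsin(-0.83492·0.98911 + 0.55038·0.14717·-0.08716) = -56.39621°
λ₂ = λ₁ + atan2(sin θ sin δ cos φ₁, cos δ − sin φ₁ sin φ₂) = 64.70548°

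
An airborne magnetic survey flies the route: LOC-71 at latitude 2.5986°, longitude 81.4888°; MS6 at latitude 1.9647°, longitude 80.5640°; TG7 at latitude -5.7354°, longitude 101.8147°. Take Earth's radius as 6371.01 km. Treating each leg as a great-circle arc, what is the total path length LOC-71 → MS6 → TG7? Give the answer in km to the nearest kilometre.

LOC-71→MS6: c = 0.019558 rad, d = 124.60 km
MS6→TG7: c = 0.394037 rad, d = 2510.42 km
Total = 124.60 + 2510.42 = 2635.02 km

2635 km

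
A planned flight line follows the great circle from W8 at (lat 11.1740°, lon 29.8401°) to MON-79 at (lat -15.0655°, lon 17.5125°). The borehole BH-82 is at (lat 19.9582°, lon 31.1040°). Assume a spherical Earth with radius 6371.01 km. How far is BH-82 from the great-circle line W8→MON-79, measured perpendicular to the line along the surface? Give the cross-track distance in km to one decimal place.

295.2 km

δ₁₃ = central angle W8→BH-82 = 0.154775 rad  (haversine)
θ₁₃ = bearing W8→BH-82 = 7.729°,  θ₁₂ = bearing W8→MON-79 = 205.216°
dₓₜ = R·arcsin(sin δ₁₃ · sin(θ₁₃ − θ₁₂)) = 6371.01·arcsin(0.15416·sin(-197.486°)) = 295.220 km
|dₓₜ| = 295.220 km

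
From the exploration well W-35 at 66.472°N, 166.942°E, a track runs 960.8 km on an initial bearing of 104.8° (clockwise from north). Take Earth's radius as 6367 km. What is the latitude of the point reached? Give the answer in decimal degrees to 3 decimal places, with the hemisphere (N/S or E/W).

63.014°N

δ = d/R = 960.8/6367 = 0.150903 rad
φ₂ = arcsin(sin φ₁ cos δ + cos φ₁ sin δ cos θ)
   = arcsin(0.91687·0.98864 + 0.39920·0.15033·-0.25545) = 63.01380°
λ₂ = λ₁ + atan2(sin θ sin δ cos φ₁, cos δ − sin φ₁ sin φ₂) = -174.37705°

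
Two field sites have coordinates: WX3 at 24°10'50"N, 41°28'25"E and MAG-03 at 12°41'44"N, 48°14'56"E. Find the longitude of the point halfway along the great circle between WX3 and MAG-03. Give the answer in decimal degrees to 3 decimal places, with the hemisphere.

44.975°E

WX3: φ = +24.18056°, λ = +41.47361°
MAG-03: φ = +12.69556°, λ = +48.24889°
Bx = cos φ₂ cos Δλ = 0.968739,  By = cos φ₂ sin Δλ = 0.115091
φₘ = atan2(sin φ₁ + sin φ₂, √((cos φ₁ + Bx)² + By²)) = 18.46811°
λₘ = λ₁ + atan2(By, cos φ₁ + Bx) = 44.97496°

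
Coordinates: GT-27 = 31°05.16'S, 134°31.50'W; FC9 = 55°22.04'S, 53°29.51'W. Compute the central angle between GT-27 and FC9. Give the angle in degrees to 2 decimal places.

59.95°

GT-27: φ = -31.08600°, λ = -134.52500°
FC9: φ = -55.36733°, λ = -53.49183°
Δφ = -24.2813°,  Δλ = 81.0332°
a = sin²(Δφ/2) + cos φ₁ cos φ₂ sin²(Δλ/2) = 0.249652
c = 2·arcsin(√a) = 1.046393 rad = 59.9539°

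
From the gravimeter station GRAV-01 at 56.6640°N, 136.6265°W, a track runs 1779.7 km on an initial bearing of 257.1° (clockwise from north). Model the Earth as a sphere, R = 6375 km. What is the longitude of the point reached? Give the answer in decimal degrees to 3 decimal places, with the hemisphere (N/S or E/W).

δ = d/R = 1779.7/6375 = 0.279169 rad
φ₂ = arcsin(sin φ₁ cos δ + cos φ₁ sin δ cos θ)
   = arcsin(0.83546·0.96128 + 0.54955·0.27556·-0.22325) = 50.29198°
λ₂ = λ₁ + atan2(sin θ sin δ cos φ₁, cos δ − sin φ₁ sin φ₂) = -161.48818°

161.488°W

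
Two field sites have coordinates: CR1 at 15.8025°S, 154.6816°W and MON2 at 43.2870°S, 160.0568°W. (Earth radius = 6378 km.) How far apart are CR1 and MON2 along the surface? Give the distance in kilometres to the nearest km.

Δφ = -27.4845°,  Δλ = -5.3752°
a = sin²(Δφ/2) + cos φ₁ cos φ₂ sin²(Δλ/2) = 0.057972
c = 2·arcsin(√a) = 0.486327 rad = 27.8645°
d = R·c = 6378 × 0.486327 = 3101.8 km

3102 km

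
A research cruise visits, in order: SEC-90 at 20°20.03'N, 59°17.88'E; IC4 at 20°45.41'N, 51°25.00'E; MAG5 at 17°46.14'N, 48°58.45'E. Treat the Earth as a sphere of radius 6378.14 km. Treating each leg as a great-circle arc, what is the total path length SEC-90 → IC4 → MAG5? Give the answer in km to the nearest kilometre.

SEC-90: φ = +20.33383°, λ = +59.29800°
IC4: φ = +20.75683°, λ = +51.41667°
MAG5: φ = +17.76900°, λ = +48.97417°
SEC-90→IC4: c = 0.129004 rad, d = 822.81 km
IC4→MAG5: c = 0.065866 rad, d = 420.10 km
Total = 822.81 + 420.10 = 1242.91 km

1243 km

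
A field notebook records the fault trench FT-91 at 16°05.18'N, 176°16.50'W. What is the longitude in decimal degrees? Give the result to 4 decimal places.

176.2750°W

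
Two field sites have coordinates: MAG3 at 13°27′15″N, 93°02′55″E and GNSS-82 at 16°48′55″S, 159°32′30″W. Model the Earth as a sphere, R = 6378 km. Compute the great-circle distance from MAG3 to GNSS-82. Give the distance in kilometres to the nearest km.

12271 km

MAG3: φ = +13.45417°, λ = +93.04861°
GNSS-82: φ = -16.81528°, λ = -159.54167°
Δφ = -30.2694°,  Δλ = 107.4097°
a = sin²(Δφ/2) + cos φ₁ cos φ₂ sin²(Δλ/2) = 0.672929
c = 2·arcsin(√a) = 1.923948 rad = 110.2341°
d = R·c = 6378 × 1.923948 = 12270.9 km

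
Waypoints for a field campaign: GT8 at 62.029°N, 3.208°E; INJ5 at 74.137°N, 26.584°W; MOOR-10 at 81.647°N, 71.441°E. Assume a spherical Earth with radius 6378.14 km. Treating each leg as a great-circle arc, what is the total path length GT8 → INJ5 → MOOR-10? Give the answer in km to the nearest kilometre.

GT8→INJ5: c = 0.280886 rad, d = 1791.53 km
INJ5→MOOR-10: c = 0.329605 rad, d = 2102.26 km
Total = 1791.53 + 2102.26 = 3893.80 km

3894 km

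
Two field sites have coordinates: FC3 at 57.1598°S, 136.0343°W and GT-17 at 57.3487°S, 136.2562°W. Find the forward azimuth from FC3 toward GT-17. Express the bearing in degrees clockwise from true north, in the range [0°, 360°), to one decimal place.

Δλ = -0.2219°
y = sin Δλ · cos φ₂ = -0.002090
x = cos φ₁ sin φ₂ − sin φ₁ cos φ₂ cos Δλ = -0.003300
θ = atan2(y, x) = -147.6611° → 212.3389° (mod 360°)

212.3°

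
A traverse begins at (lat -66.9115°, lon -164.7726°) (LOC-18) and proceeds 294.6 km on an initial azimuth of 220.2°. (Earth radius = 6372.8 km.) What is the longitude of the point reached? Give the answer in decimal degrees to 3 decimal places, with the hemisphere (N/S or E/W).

169.519°W

δ = d/R = 294.6/6372.8 = 0.046228 rad
φ₂ = arcsin(sin φ₁ cos δ + cos φ₁ sin δ cos θ)
   = arcsin(-0.91990·0.99893 + 0.39215·0.04621·-0.76380) = -68.86904°
λ₂ = λ₁ + atan2(sin θ sin δ cos φ₁, cos δ − sin φ₁ sin φ₂) = -169.51861°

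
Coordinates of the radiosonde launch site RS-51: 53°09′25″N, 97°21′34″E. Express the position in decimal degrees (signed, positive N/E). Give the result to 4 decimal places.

lat: 53.1569° N → +53.1569°
lon: 97.3594° E → +97.3594°

+53.1569°, +97.3594°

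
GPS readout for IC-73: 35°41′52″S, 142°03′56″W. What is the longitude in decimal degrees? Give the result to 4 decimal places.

142.0656°W

142° + 3′/60 + 56″/3600 = 142 + 0.05000 + 0.01556 = 142.0656°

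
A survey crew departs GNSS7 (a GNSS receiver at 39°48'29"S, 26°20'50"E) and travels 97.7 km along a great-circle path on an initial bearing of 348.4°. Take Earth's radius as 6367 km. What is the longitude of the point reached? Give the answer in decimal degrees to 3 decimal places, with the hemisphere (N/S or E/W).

GNSS7: φ = -39.80806°, λ = +26.34722°
δ = d/R = 97.7/6367 = 0.015345 rad
φ₂ = arcsin(sin φ₁ cos δ + cos φ₁ sin δ cos θ)
   = arcsin(-0.64022·0.99988 + 0.76819·0.01534·0.97958) = -38.94660°
λ₂ = λ₁ + atan2(sin θ sin δ cos φ₁, cos δ − sin φ₁ sin φ₂) = 26.11992°

26.120°E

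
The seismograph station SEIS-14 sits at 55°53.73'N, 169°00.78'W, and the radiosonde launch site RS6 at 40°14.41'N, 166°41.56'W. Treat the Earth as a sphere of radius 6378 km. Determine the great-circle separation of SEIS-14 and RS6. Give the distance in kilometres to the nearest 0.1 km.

SEIS-14: φ = +55.89550°, λ = -169.01300°
RS6: φ = +40.24017°, λ = -166.69267°
Δφ = -15.6553°,  Δλ = 2.3203°
a = sin²(Δφ/2) + cos φ₁ cos φ₂ sin²(Δλ/2) = 0.018724
c = 2·arcsin(√a) = 0.274535 rad = 15.7297°
d = R·c = 6378 × 0.274535 = 1751.0 km

1751.0 km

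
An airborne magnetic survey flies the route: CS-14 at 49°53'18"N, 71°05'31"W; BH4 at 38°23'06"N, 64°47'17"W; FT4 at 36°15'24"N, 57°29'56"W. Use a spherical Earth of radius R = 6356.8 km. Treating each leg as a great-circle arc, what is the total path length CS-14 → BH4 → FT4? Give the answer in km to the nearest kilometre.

CS-14: φ = +49.88833°, λ = -71.09194°
BH4: φ = +38.38500°, λ = -64.78806°
FT4: φ = +36.25667°, λ = -57.49889°
CS-14→BH4: c = 0.215547 rad, d = 1370.19 km
BH4→FT4: c = 0.107737 rad, d = 684.86 km
Total = 1370.19 + 684.86 = 2055.06 km

2055 km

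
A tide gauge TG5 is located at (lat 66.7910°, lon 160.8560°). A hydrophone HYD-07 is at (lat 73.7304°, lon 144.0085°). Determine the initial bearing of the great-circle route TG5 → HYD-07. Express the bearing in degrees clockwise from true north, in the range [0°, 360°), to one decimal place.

Δλ = -16.8475°
y = sin Δλ · cos φ₂ = -0.081197
x = cos φ₁ sin φ₂ − sin φ₁ cos φ₂ cos Δλ = 0.131871
θ = atan2(y, x) = -31.6218° → 328.3782° (mod 360°)

328.4°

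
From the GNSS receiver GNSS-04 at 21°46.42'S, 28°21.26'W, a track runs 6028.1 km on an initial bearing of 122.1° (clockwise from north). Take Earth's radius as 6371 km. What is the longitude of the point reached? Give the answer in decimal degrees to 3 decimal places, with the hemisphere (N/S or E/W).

32.502°E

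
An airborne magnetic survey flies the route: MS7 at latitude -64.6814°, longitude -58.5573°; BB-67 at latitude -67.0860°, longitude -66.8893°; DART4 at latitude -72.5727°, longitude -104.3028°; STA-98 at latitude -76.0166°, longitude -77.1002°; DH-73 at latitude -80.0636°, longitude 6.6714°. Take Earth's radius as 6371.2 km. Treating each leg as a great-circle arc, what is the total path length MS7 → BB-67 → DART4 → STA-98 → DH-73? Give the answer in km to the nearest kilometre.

MS7→BB-67: c = 0.072652 rad, d = 462.88 km
BB-67→DART4: c = 0.239618 rad, d = 1526.65 km
DART4→STA-98: c = 0.140189 rad, d = 893.17 km
STA-98→DH-73: c = 0.282599 rad, d = 1800.50 km
Total = 462.88 + 1526.65 + 893.17 + 1800.50 = 4683.20 km

4683 km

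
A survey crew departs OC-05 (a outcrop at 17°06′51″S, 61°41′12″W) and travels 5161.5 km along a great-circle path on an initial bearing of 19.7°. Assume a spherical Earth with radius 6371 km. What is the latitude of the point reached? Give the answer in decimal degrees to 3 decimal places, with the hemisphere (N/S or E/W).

26.675°N

OC-05: φ = -17.11417°, λ = -61.68667°
δ = d/R = 5161.5/6371 = 0.810155 rad
φ₂ = arcsin(sin φ₁ cos δ + cos φ₁ sin δ cos θ)
   = arcsin(-0.29428·0.68939 + 0.95572·0.72439·0.94147) = 26.67487°
λ₂ = λ₁ + atan2(sin θ sin δ cos φ₁, cos δ − sin φ₁ sin φ₂) = -45.82743°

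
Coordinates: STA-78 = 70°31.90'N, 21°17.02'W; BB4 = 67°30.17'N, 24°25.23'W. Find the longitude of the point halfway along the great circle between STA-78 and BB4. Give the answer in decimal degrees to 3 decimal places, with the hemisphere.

22.960°W

STA-78: φ = +70.53167°, λ = -21.28367°
BB4: φ = +67.50283°, λ = -24.42050°
Bx = cos φ₂ cos Δλ = 0.382064,  By = cos φ₂ sin Δλ = -0.020938
φₘ = atan2(sin φ₁ + sin φ₂, √((cos φ₁ + Bx)² + By²)) = 69.02439°
λₘ = λ₁ + atan2(By, cos φ₁ + Bx) = -22.96023°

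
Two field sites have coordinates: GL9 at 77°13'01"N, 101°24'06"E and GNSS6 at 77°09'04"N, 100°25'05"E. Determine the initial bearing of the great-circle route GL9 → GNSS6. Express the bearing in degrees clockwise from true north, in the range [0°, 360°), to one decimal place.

GL9: φ = +77.21694°, λ = +101.40167°
GNSS6: φ = +77.15111°, λ = +100.41806°
Δλ = -0.9836°
y = sin Δλ · cos φ₂ = -0.003817
x = cos φ₁ sin φ₂ − sin φ₁ cos φ₂ cos Δλ = -0.001117
θ = atan2(y, x) = -106.3103° → 253.6897° (mod 360°)

253.7°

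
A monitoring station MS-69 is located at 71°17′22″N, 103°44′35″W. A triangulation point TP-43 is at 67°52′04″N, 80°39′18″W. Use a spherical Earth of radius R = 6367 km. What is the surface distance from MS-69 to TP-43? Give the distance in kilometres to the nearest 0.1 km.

MS-69: φ = +71.28944°, λ = -103.74306°
TP-43: φ = +67.86778°, λ = -80.65500°
Δφ = -3.4217°,  Δλ = 23.0881°
a = sin²(Δφ/2) + cos φ₁ cos φ₂ sin²(Δλ/2) = 0.005731
c = 2·arcsin(√a) = 0.151557 rad = 8.6836°
d = R·c = 6367 × 0.151557 = 965.0 km

965.0 km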